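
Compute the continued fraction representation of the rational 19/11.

[1; 1, 2, 1, 2]

Run the Euclidean algorithm on 19 and 11; the successive quotients are the partial quotients a_0, a_1, ... (each step inverts the fractional part left over by the previous one):
  19 = 1*11 + 8, so a_0 = 1.
  11 = 1*8 + 3, so a_1 = 1.
  8 = 2*3 + 2, so a_2 = 2.
  3 = 1*2 + 1, so a_3 = 1.
  2 = 2*1 + 0, so a_4 = 2.
The remainder reaches 0 after 5 divisions, so the expansion has 5 partial quotients, read off in order.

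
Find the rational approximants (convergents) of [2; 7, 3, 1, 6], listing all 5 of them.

Using the convergent recurrence p_i = a_i*p_{i-1} + p_{i-2}, q_i = a_i*q_{i-1} + q_{i-2} with p_{-2}=0, p_{-1}=1, q_{-2}=1, q_{-1}=0:
  i=0: a_0=2, p_0 = 2*1 + 0 = 2, q_0 = 2*0 + 1 = 1.
  i=1: a_1=7, p_1 = 7*2 + 1 = 15, q_1 = 7*1 + 0 = 7.
  i=2: a_2=3, p_2 = 3*15 + 2 = 47, q_2 = 3*7 + 1 = 22.
  i=3: a_3=1, p_3 = 1*47 + 15 = 62, q_3 = 1*22 + 7 = 29.
  i=4: a_4=6, p_4 = 6*62 + 47 = 419, q_4 = 6*29 + 22 = 196.

2/1, 15/7, 47/22, 62/29, 419/196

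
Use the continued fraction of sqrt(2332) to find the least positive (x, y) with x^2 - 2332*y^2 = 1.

First expand sqrt(2332) as a continued fraction. With x_i = (sqrt(2332) + m_i)/d_i and (m_0, d_0) = (0, 1): a_0 = floor(sqrt(2332)) = 48, since 48^2 = 2304 <= 2332 < 2401 = 49^2.
Iterate m_{i+1} = d_i*a_i - m_i, d_{i+1} = (2332 - m_{i+1}^2)/d_i, a_{i+1} = floor((a_0 + m_{i+1})/d_{i+1}):
  m_1 = 1*48 - 0 = 48, d_1 = (2332 - 48^2)/1 = 28/1 = 28, a_1 = floor((48 + 48)/28) = 3.
  m_2 = 28*3 - 48 = 36, d_2 = (2332 - 36^2)/28 = 1036/28 = 37, a_2 = floor((48 + 36)/37) = 2.
  m_3 = 37*2 - 36 = 38, d_3 = (2332 - 38^2)/37 = 888/37 = 24, a_3 = floor((48 + 38)/24) = 3.
  m_4 = 24*3 - 38 = 34, d_4 = (2332 - 34^2)/24 = 1176/24 = 49, a_4 = floor((48 + 34)/49) = 1.
  m_5 = 49*1 - 34 = 15, d_5 = (2332 - 15^2)/49 = 2107/49 = 43, a_5 = floor((48 + 15)/43) = 1.
  m_6 = 43*1 - 15 = 28, d_6 = (2332 - 28^2)/43 = 1548/43 = 36, a_6 = floor((48 + 28)/36) = 2.
  m_7 = 36*2 - 28 = 44, d_7 = (2332 - 44^2)/36 = 396/36 = 11, a_7 = floor((48 + 44)/11) = 8.
  m_8 = 11*8 - 44 = 44, d_8 = (2332 - 44^2)/11 = 396/11 = 36, a_8 = floor((48 + 44)/36) = 2.
  m_9 = 36*2 - 44 = 28, d_9 = (2332 - 28^2)/36 = 1548/36 = 43, a_9 = floor((48 + 28)/43) = 1.
  m_10 = 43*1 - 28 = 15, d_10 = (2332 - 15^2)/43 = 2107/43 = 49, a_10 = floor((48 + 15)/49) = 1.
  m_11 = 49*1 - 15 = 34, d_11 = (2332 - 34^2)/49 = 1176/49 = 24, a_11 = floor((48 + 34)/24) = 3.
  m_12 = 24*3 - 34 = 38, d_12 = (2332 - 38^2)/24 = 888/24 = 37, a_12 = floor((48 + 38)/37) = 2.
  m_13 = 37*2 - 38 = 36, d_13 = (2332 - 36^2)/37 = 1036/37 = 28, a_13 = floor((48 + 36)/28) = 3.
  m_14 = 28*3 - 36 = 48, d_14 = (2332 - 48^2)/28 = 28/28 = 1, a_14 = floor((48 + 48)/1) = 96.
  m_15 = 1*96 - 48 = 48, d_15 = (2332 - 48^2)/1 = 28/1 = 28: (m_15, d_15) = (m_1, d_1) = (48, 28), so from here the quotients repeat a_1, ..., a_14; the period length is 14.
So sqrt(2332) = [48; (3, 2, 3, 1, 1, 2, 8, 2, 1, 1, 3, 2, 3, 96)] with period length k = 14.
k is even, so the fundamental solution of x^2 - 2332y^2 = 1 is (p_{k-1}, q_{k-1}) = (p_13, q_13); compute convergents through index 13.
Convergents (p_i = a_i*p_{i-1} + p_{i-2}, q_i = a_i*q_{i-1} + q_{i-2} with p_{-2}=0, p_{-1}=1, q_{-2}=1, q_{-1}=0):
  i=0: a_0=48, p_0 = 48*1 + 0 = 48, q_0 = 48*0 + 1 = 1.
  i=1: a_1=3, p_1 = 3*48 + 1 = 145, q_1 = 3*1 + 0 = 3.
  i=2: a_2=2, p_2 = 2*145 + 48 = 338, q_2 = 2*3 + 1 = 7.
  i=3: a_3=3, p_3 = 3*338 + 145 = 1159, q_3 = 3*7 + 3 = 24.
  i=4: a_4=1, p_4 = 1*1159 + 338 = 1497, q_4 = 1*24 + 7 = 31.
  i=5: a_5=1, p_5 = 1*1497 + 1159 = 2656, q_5 = 1*31 + 24 = 55.
  i=6: a_6=2, p_6 = 2*2656 + 1497 = 6809, q_6 = 2*55 + 31 = 141.
  i=7: a_7=8, p_7 = 8*6809 + 2656 = 57128, q_7 = 8*141 + 55 = 1183.
  i=8: a_8=2, p_8 = 2*57128 + 6809 = 121065, q_8 = 2*1183 + 141 = 2507.
  i=9: a_9=1, p_9 = 1*121065 + 57128 = 178193, q_9 = 1*2507 + 1183 = 3690.
  i=10: a_10=1, p_10 = 1*178193 + 121065 = 299258, q_10 = 1*3690 + 2507 = 6197.
  i=11: a_11=3, p_11 = 3*299258 + 178193 = 1075967, q_11 = 3*6197 + 3690 = 22281.
  i=12: a_12=2, p_12 = 2*1075967 + 299258 = 2451192, q_12 = 2*22281 + 6197 = 50759.
  i=13: a_13=3, p_13 = 3*2451192 + 1075967 = 8429543, q_13 = 3*50759 + 22281 = 174558.
Check: 8429543^2 - 2332*174558^2 = 71057195188849 - 71057195188848 = 1, so (x, y) = (8429543, 174558) solves the equation, and by the theorem it is the least positive solution.

(x, y) = (8429543, 174558)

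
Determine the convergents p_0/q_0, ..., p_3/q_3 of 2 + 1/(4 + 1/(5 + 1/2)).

Using the convergent recurrence p_i = a_i*p_{i-1} + p_{i-2}, q_i = a_i*q_{i-1} + q_{i-2} with p_{-2}=0, p_{-1}=1, q_{-2}=1, q_{-1}=0:
  i=0: a_0=2, p_0 = 2*1 + 0 = 2, q_0 = 2*0 + 1 = 1.
  i=1: a_1=4, p_1 = 4*2 + 1 = 9, q_1 = 4*1 + 0 = 4.
  i=2: a_2=5, p_2 = 5*9 + 2 = 47, q_2 = 5*4 + 1 = 21.
  i=3: a_3=2, p_3 = 2*47 + 9 = 103, q_3 = 2*21 + 4 = 46.

2/1, 9/4, 47/21, 103/46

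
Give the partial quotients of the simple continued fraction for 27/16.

[1; 1, 2, 5]

Run the Euclidean algorithm on 27 and 16; the successive quotients are the partial quotients a_0, a_1, ... (each step inverts the fractional part left over by the previous one):
  27 = 1*16 + 11, so a_0 = 1.
  16 = 1*11 + 5, so a_1 = 1.
  11 = 2*5 + 1, so a_2 = 2.
  5 = 5*1 + 0, so a_3 = 5.
The remainder reaches 0 after 4 divisions, so the expansion has 4 partial quotients, read off in order.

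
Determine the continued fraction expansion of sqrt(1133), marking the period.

Write x_i = (sqrt(1133) + m_i)/d_i with (m_0, d_0) = (0, 1). a_0 = floor(sqrt(1133)) = 33, since 33^2 = 1089 <= 1133 < 1156 = 34^2.
Iterate m_{i+1} = d_i*a_i - m_i, d_{i+1} = (1133 - m_{i+1}^2)/d_i, a_{i+1} = floor((a_0 + m_{i+1})/d_{i+1}):
  m_1 = 1*33 - 0 = 33, d_1 = (1133 - 33^2)/1 = 44/1 = 44, a_1 = floor((33 + 33)/44) = 1.
  m_2 = 44*1 - 33 = 11, d_2 = (1133 - 11^2)/44 = 1012/44 = 23, a_2 = floor((33 + 11)/23) = 1.
  m_3 = 23*1 - 11 = 12, d_3 = (1133 - 12^2)/23 = 989/23 = 43, a_3 = floor((33 + 12)/43) = 1.
  m_4 = 43*1 - 12 = 31, d_4 = (1133 - 31^2)/43 = 172/43 = 4, a_4 = floor((33 + 31)/4) = 16.
  m_5 = 4*16 - 31 = 33, d_5 = (1133 - 33^2)/4 = 44/4 = 11, a_5 = floor((33 + 33)/11) = 6.
  m_6 = 11*6 - 33 = 33, d_6 = (1133 - 33^2)/11 = 44/11 = 4, a_6 = floor((33 + 33)/4) = 16.
  m_7 = 4*16 - 33 = 31, d_7 = (1133 - 31^2)/4 = 172/4 = 43, a_7 = floor((33 + 31)/43) = 1.
  m_8 = 43*1 - 31 = 12, d_8 = (1133 - 12^2)/43 = 989/43 = 23, a_8 = floor((33 + 12)/23) = 1.
  m_9 = 23*1 - 12 = 11, d_9 = (1133 - 11^2)/23 = 1012/23 = 44, a_9 = floor((33 + 11)/44) = 1.
  m_10 = 44*1 - 11 = 33, d_10 = (1133 - 33^2)/44 = 44/44 = 1, a_10 = floor((33 + 33)/1) = 66.
  m_11 = 1*66 - 33 = 33, d_11 = (1133 - 33^2)/1 = 44/1 = 44: (m_11, d_11) = (m_1, d_1) = (33, 44), so from here the quotients repeat a_1, ..., a_10; the period length is 10.
Hence the expansion of sqrt(1133) is a_0 = 33 followed by the repeating block 1, 1, 1, 16, 6, 16, 1, 1, 1, 66 (period 10).

[33; (1, 1, 1, 16, 6, 16, 1, 1, 1, 66)]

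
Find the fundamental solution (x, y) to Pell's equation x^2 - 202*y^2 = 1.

First expand sqrt(202) as a continued fraction. With x_i = (sqrt(202) + m_i)/d_i and (m_0, d_0) = (0, 1): a_0 = floor(sqrt(202)) = 14, since 14^2 = 196 <= 202 < 225 = 15^2.
Iterate m_{i+1} = d_i*a_i - m_i, d_{i+1} = (202 - m_{i+1}^2)/d_i, a_{i+1} = floor((a_0 + m_{i+1})/d_{i+1}):
  m_1 = 1*14 - 0 = 14, d_1 = (202 - 14^2)/1 = 6/1 = 6, a_1 = floor((14 + 14)/6) = 4.
  m_2 = 6*4 - 14 = 10, d_2 = (202 - 10^2)/6 = 102/6 = 17, a_2 = floor((14 + 10)/17) = 1.
  m_3 = 17*1 - 10 = 7, d_3 = (202 - 7^2)/17 = 153/17 = 9, a_3 = floor((14 + 7)/9) = 2.
  m_4 = 9*2 - 7 = 11, d_4 = (202 - 11^2)/9 = 81/9 = 9, a_4 = floor((14 + 11)/9) = 2.
  m_5 = 9*2 - 11 = 7, d_5 = (202 - 7^2)/9 = 153/9 = 17, a_5 = floor((14 + 7)/17) = 1.
  m_6 = 17*1 - 7 = 10, d_6 = (202 - 10^2)/17 = 102/17 = 6, a_6 = floor((14 + 10)/6) = 4.
  m_7 = 6*4 - 10 = 14, d_7 = (202 - 14^2)/6 = 6/6 = 1, a_7 = floor((14 + 14)/1) = 28.
  m_8 = 1*28 - 14 = 14, d_8 = (202 - 14^2)/1 = 6/1 = 6: (m_8, d_8) = (m_1, d_1) = (14, 6), so from here the quotients repeat a_1, ..., a_7; the period length is 7.
So sqrt(202) = [14; (4, 1, 2, 2, 1, 4, 28)] with period length k = 7.
k is odd, so (p_{k-1}, q_{k-1}) only solves x^2 - 202y^2 = -1 and the fundamental solution of x^2 - 202y^2 = 1 is (p_{2k-1}, q_{2k-1}) = (p_13, q_13); compute convergents through index 13, running through the period twice.
Convergents (p_i = a_i*p_{i-1} + p_{i-2}, q_i = a_i*q_{i-1} + q_{i-2} with p_{-2}=0, p_{-1}=1, q_{-2}=1, q_{-1}=0):
  i=0: a_0=14, p_0 = 14*1 + 0 = 14, q_0 = 14*0 + 1 = 1.
  i=1: a_1=4, p_1 = 4*14 + 1 = 57, q_1 = 4*1 + 0 = 4.
  i=2: a_2=1, p_2 = 1*57 + 14 = 71, q_2 = 1*4 + 1 = 5.
  i=3: a_3=2, p_3 = 2*71 + 57 = 199, q_3 = 2*5 + 4 = 14.
  i=4: a_4=2, p_4 = 2*199 + 71 = 469, q_4 = 2*14 + 5 = 33.
  i=5: a_5=1, p_5 = 1*469 + 199 = 668, q_5 = 1*33 + 14 = 47.
  i=6: a_6=4, p_6 = 4*668 + 469 = 3141, q_6 = 4*47 + 33 = 221.
  i=7: a_7=28, p_7 = 28*3141 + 668 = 88616, q_7 = 28*221 + 47 = 6235.
  i=8: a_8=4, p_8 = 4*88616 + 3141 = 357605, q_8 = 4*6235 + 221 = 25161.
  i=9: a_9=1, p_9 = 1*357605 + 88616 = 446221, q_9 = 1*25161 + 6235 = 31396.
  i=10: a_10=2, p_10 = 2*446221 + 357605 = 1250047, q_10 = 2*31396 + 25161 = 87953.
  i=11: a_11=2, p_11 = 2*1250047 + 446221 = 2946315, q_11 = 2*87953 + 31396 = 207302.
  i=12: a_12=1, p_12 = 1*2946315 + 1250047 = 4196362, q_12 = 1*207302 + 87953 = 295255.
  i=13: a_13=4, p_13 = 4*4196362 + 2946315 = 19731763, q_13 = 4*295255 + 207302 = 1388322.
Indeed p_6^2 - 202*q_6^2 = 9865881 - 9865882 = -1, not +1.
Check: 19731763^2 - 202*1388322^2 = 389342471088169 - 389342471088168 = 1, so (x, y) = (19731763, 1388322) solves the equation, and by the theorem it is the least positive solution.

(x, y) = (19731763, 1388322)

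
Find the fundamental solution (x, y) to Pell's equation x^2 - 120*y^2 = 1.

First expand sqrt(120) as a continued fraction. With x_i = (sqrt(120) + m_i)/d_i and (m_0, d_0) = (0, 1): a_0 = floor(sqrt(120)) = 10, since 10^2 = 100 <= 120 < 121 = 11^2.
Iterate m_{i+1} = d_i*a_i - m_i, d_{i+1} = (120 - m_{i+1}^2)/d_i, a_{i+1} = floor((a_0 + m_{i+1})/d_{i+1}):
  m_1 = 1*10 - 0 = 10, d_1 = (120 - 10^2)/1 = 20/1 = 20, a_1 = floor((10 + 10)/20) = 1.
  m_2 = 20*1 - 10 = 10, d_2 = (120 - 10^2)/20 = 20/20 = 1, a_2 = floor((10 + 10)/1) = 20.
  m_3 = 1*20 - 10 = 10, d_3 = (120 - 10^2)/1 = 20/1 = 20: (m_3, d_3) = (m_1, d_1) = (10, 20), so from here the quotients repeat a_1, a_2; the period length is 2.
So sqrt(120) = [10; (1, 20)] with period length k = 2.
k is even, so the fundamental solution of x^2 - 120y^2 = 1 is (p_{k-1}, q_{k-1}) = (p_1, q_1); compute convergents through index 1.
Convergents (p_i = a_i*p_{i-1} + p_{i-2}, q_i = a_i*q_{i-1} + q_{i-2} with p_{-2}=0, p_{-1}=1, q_{-2}=1, q_{-1}=0):
  i=0: a_0=10, p_0 = 10*1 + 0 = 10, q_0 = 10*0 + 1 = 1.
  i=1: a_1=1, p_1 = 1*10 + 1 = 11, q_1 = 1*1 + 0 = 1.
Check: 11^2 - 120*1^2 = 121 - 120 = 1, so (x, y) = (11, 1) solves the equation, and by the theorem it is the least positive solution.

(x, y) = (11, 1)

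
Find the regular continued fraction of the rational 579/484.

Run the Euclidean algorithm on 579 and 484; the successive quotients are the partial quotients a_0, a_1, ... (each step inverts the fractional part left over by the previous one):
  579 = 1*484 + 95, so a_0 = 1.
  484 = 5*95 + 9, so a_1 = 5.
  95 = 10*9 + 5, so a_2 = 10.
  9 = 1*5 + 4, so a_3 = 1.
  5 = 1*4 + 1, so a_4 = 1.
  4 = 4*1 + 0, so a_5 = 4.
The remainder reaches 0 after 6 divisions, so the expansion has 6 partial quotients, read off in order.

[1; 5, 10, 1, 1, 4]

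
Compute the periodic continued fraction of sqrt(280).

[16; (1, 2, 1, 2, 1, 32)]

Write x_i = (sqrt(280) + m_i)/d_i with (m_0, d_0) = (0, 1). a_0 = floor(sqrt(280)) = 16, since 16^2 = 256 <= 280 < 289 = 17^2.
Iterate m_{i+1} = d_i*a_i - m_i, d_{i+1} = (280 - m_{i+1}^2)/d_i, a_{i+1} = floor((a_0 + m_{i+1})/d_{i+1}):
  m_1 = 1*16 - 0 = 16, d_1 = (280 - 16^2)/1 = 24/1 = 24, a_1 = floor((16 + 16)/24) = 1.
  m_2 = 24*1 - 16 = 8, d_2 = (280 - 8^2)/24 = 216/24 = 9, a_2 = floor((16 + 8)/9) = 2.
  m_3 = 9*2 - 8 = 10, d_3 = (280 - 10^2)/9 = 180/9 = 20, a_3 = floor((16 + 10)/20) = 1.
  m_4 = 20*1 - 10 = 10, d_4 = (280 - 10^2)/20 = 180/20 = 9, a_4 = floor((16 + 10)/9) = 2.
  m_5 = 9*2 - 10 = 8, d_5 = (280 - 8^2)/9 = 216/9 = 24, a_5 = floor((16 + 8)/24) = 1.
  m_6 = 24*1 - 8 = 16, d_6 = (280 - 16^2)/24 = 24/24 = 1, a_6 = floor((16 + 16)/1) = 32.
  m_7 = 1*32 - 16 = 16, d_7 = (280 - 16^2)/1 = 24/1 = 24: (m_7, d_7) = (m_1, d_1) = (16, 24), so from here the quotients repeat a_1, ..., a_6; the period length is 6.
Hence the expansion of sqrt(280) is a_0 = 16 followed by the repeating block 1, 2, 1, 2, 1, 32 (period 6).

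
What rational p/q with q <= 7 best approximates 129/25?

Expand x = 129/25 as a continued fraction with the Euclidean algorithm:
  129 = 5*25 + 4, so a_0 = 5.
  25 = 6*4 + 1, so a_1 = 6.
  4 = 4*1 + 0, so a_2 = 4.
so x = [5; 6, 4].
Convergents (p_i = a_i*p_{i-1} + p_{i-2}, q_i = a_i*q_{i-1} + q_{i-2} with p_{-2}=0, p_{-1}=1, q_{-2}=1, q_{-1}=0), until the denominator exceeds 7:
  i=0: a_0=5, p_0 = 5*1 + 0 = 5, q_0 = 5*0 + 1 = 1.
  i=1: a_1=6, p_1 = 6*5 + 1 = 31, q_1 = 6*1 + 0 = 6.
  i=2: a_2=4, p_2 = 4*31 + 5 = 129, q_2 = 4*6 + 1 = 25.
q_2 = 25 > 7, so the last convergent with denominator <= 7 is p_1/q_1 = 31/6.
The closest fraction with denominator <= 7 is either p_1/q_1 or the intermediate fraction (k*p_1 + p_0)/(k*q_1 + q_0) with the largest k >= 1 whose denominator stays <= 7; these approach x as k grows, and every other convergent or intermediate fraction in range is farther away.
Largest k: floor((7 - q_0)/q_1) = floor((7 - 1)/6) = 1.
That gives (1*31 + 5)/(1*6 + 1) = 36/7.
Compare the errors: |x - 31/6| = |129*6 - 31*25|/(25*6) = 1/150, and |x - 36/7| = |129*7 - 36*25|/(25*7) = 3/175.
Cross-multiplying, 1*175 = 175 < 450 = 3*150, so 1/150 is smaller: the convergent 31/6 is closer to x than 36/7.

31/6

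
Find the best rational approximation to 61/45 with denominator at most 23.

Expand x = 61/45 as a continued fraction with the Euclidean algorithm:
  61 = 1*45 + 16, so a_0 = 1.
  45 = 2*16 + 13, so a_1 = 2.
  16 = 1*13 + 3, so a_2 = 1.
  13 = 4*3 + 1, so a_3 = 4.
  3 = 3*1 + 0, so a_4 = 3.
so x = [1; 2, 1, 4, 3].
Convergents (p_i = a_i*p_{i-1} + p_{i-2}, q_i = a_i*q_{i-1} + q_{i-2} with p_{-2}=0, p_{-1}=1, q_{-2}=1, q_{-1}=0), until the denominator exceeds 23:
  i=0: a_0=1, p_0 = 1*1 + 0 = 1, q_0 = 1*0 + 1 = 1.
  i=1: a_1=2, p_1 = 2*1 + 1 = 3, q_1 = 2*1 + 0 = 2.
  i=2: a_2=1, p_2 = 1*3 + 1 = 4, q_2 = 1*2 + 1 = 3.
  i=3: a_3=4, p_3 = 4*4 + 3 = 19, q_3 = 4*3 + 2 = 14.
  i=4: a_4=3, p_4 = 3*19 + 4 = 61, q_4 = 3*14 + 3 = 45.
q_4 = 45 > 23, so the last convergent with denominator <= 23 is p_3/q_3 = 19/14.
The closest fraction with denominator <= 23 is either p_3/q_3 or the intermediate fraction (k*p_3 + p_2)/(k*q_3 + q_2) with the largest k >= 1 whose denominator stays <= 23; these approach x as k grows, and every other convergent or intermediate fraction in range is farther away.
Largest k: floor((23 - q_2)/q_3) = floor((23 - 3)/14) = 1.
That gives (1*19 + 4)/(1*14 + 3) = 23/17.
Compare the errors: |x - 19/14| = |61*14 - 19*45|/(45*14) = 1/630, and |x - 23/17| = |61*17 - 23*45|/(45*17) = 2/765.
Cross-multiplying, 1*765 = 765 < 1260 = 2*630, so 1/630 is smaller: the convergent 19/14 is closer to x than 23/17.

19/14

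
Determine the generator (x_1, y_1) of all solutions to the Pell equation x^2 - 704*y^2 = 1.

(x, y) = (79201, 2985)

First expand sqrt(704) as a continued fraction. With x_i = (sqrt(704) + m_i)/d_i and (m_0, d_0) = (0, 1): a_0 = floor(sqrt(704)) = 26, since 26^2 = 676 <= 704 < 729 = 27^2.
Iterate m_{i+1} = d_i*a_i - m_i, d_{i+1} = (704 - m_{i+1}^2)/d_i, a_{i+1} = floor((a_0 + m_{i+1})/d_{i+1}):
  m_1 = 1*26 - 0 = 26, d_1 = (704 - 26^2)/1 = 28/1 = 28, a_1 = floor((26 + 26)/28) = 1.
  m_2 = 28*1 - 26 = 2, d_2 = (704 - 2^2)/28 = 700/28 = 25, a_2 = floor((26 + 2)/25) = 1.
  m_3 = 25*1 - 2 = 23, d_3 = (704 - 23^2)/25 = 175/25 = 7, a_3 = floor((26 + 23)/7) = 7.
  m_4 = 7*7 - 23 = 26, d_4 = (704 - 26^2)/7 = 28/7 = 4, a_4 = floor((26 + 26)/4) = 13.
  m_5 = 4*13 - 26 = 26, d_5 = (704 - 26^2)/4 = 28/4 = 7, a_5 = floor((26 + 26)/7) = 7.
  m_6 = 7*7 - 26 = 23, d_6 = (704 - 23^2)/7 = 175/7 = 25, a_6 = floor((26 + 23)/25) = 1.
  m_7 = 25*1 - 23 = 2, d_7 = (704 - 2^2)/25 = 700/25 = 28, a_7 = floor((26 + 2)/28) = 1.
  m_8 = 28*1 - 2 = 26, d_8 = (704 - 26^2)/28 = 28/28 = 1, a_8 = floor((26 + 26)/1) = 52.
  m_9 = 1*52 - 26 = 26, d_9 = (704 - 26^2)/1 = 28/1 = 28: (m_9, d_9) = (m_1, d_1) = (26, 28), so from here the quotients repeat a_1, ..., a_8; the period length is 8.
So sqrt(704) = [26; (1, 1, 7, 13, 7, 1, 1, 52)] with period length k = 8.
k is even, so the fundamental solution of x^2 - 704y^2 = 1 is (p_{k-1}, q_{k-1}) = (p_7, q_7); compute convergents through index 7.
Convergents (p_i = a_i*p_{i-1} + p_{i-2}, q_i = a_i*q_{i-1} + q_{i-2} with p_{-2}=0, p_{-1}=1, q_{-2}=1, q_{-1}=0):
  i=0: a_0=26, p_0 = 26*1 + 0 = 26, q_0 = 26*0 + 1 = 1.
  i=1: a_1=1, p_1 = 1*26 + 1 = 27, q_1 = 1*1 + 0 = 1.
  i=2: a_2=1, p_2 = 1*27 + 26 = 53, q_2 = 1*1 + 1 = 2.
  i=3: a_3=7, p_3 = 7*53 + 27 = 398, q_3 = 7*2 + 1 = 15.
  i=4: a_4=13, p_4 = 13*398 + 53 = 5227, q_4 = 13*15 + 2 = 197.
  i=5: a_5=7, p_5 = 7*5227 + 398 = 36987, q_5 = 7*197 + 15 = 1394.
  i=6: a_6=1, p_6 = 1*36987 + 5227 = 42214, q_6 = 1*1394 + 197 = 1591.
  i=7: a_7=1, p_7 = 1*42214 + 36987 = 79201, q_7 = 1*1591 + 1394 = 2985.
Check: 79201^2 - 704*2985^2 = 6272798401 - 6272798400 = 1, so (x, y) = (79201, 2985) solves the equation, and by the theorem it is the least positive solution.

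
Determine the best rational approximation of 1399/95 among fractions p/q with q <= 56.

751/51

Expand x = 1399/95 as a continued fraction with the Euclidean algorithm:
  1399 = 14*95 + 69, so a_0 = 14.
  95 = 1*69 + 26, so a_1 = 1.
  69 = 2*26 + 17, so a_2 = 2.
  26 = 1*17 + 9, so a_3 = 1.
  17 = 1*9 + 8, so a_4 = 1.
  9 = 1*8 + 1, so a_5 = 1.
  8 = 8*1 + 0, so a_6 = 8.
so x = [14; 1, 2, 1, 1, 1, 8].
Convergents (p_i = a_i*p_{i-1} + p_{i-2}, q_i = a_i*q_{i-1} + q_{i-2} with p_{-2}=0, p_{-1}=1, q_{-2}=1, q_{-1}=0), until the denominator exceeds 56:
  i=0: a_0=14, p_0 = 14*1 + 0 = 14, q_0 = 14*0 + 1 = 1.
  i=1: a_1=1, p_1 = 1*14 + 1 = 15, q_1 = 1*1 + 0 = 1.
  i=2: a_2=2, p_2 = 2*15 + 14 = 44, q_2 = 2*1 + 1 = 3.
  i=3: a_3=1, p_3 = 1*44 + 15 = 59, q_3 = 1*3 + 1 = 4.
  i=4: a_4=1, p_4 = 1*59 + 44 = 103, q_4 = 1*4 + 3 = 7.
  i=5: a_5=1, p_5 = 1*103 + 59 = 162, q_5 = 1*7 + 4 = 11.
  i=6: a_6=8, p_6 = 8*162 + 103 = 1399, q_6 = 8*11 + 7 = 95.
q_6 = 95 > 56, so the last convergent with denominator <= 56 is p_5/q_5 = 162/11.
The closest fraction with denominator <= 56 is either p_5/q_5 or the intermediate fraction (k*p_5 + p_4)/(k*q_5 + q_4) with the largest k >= 1 whose denominator stays <= 56; these approach x as k grows, and every other convergent or intermediate fraction in range is farther away.
Largest k: floor((56 - q_4)/q_5) = floor((56 - 7)/11) = 4.
That gives (4*162 + 103)/(4*11 + 7) = 751/51.
Compare the errors: |x - 162/11| = |1399*11 - 162*95|/(95*11) = 1/1045, and |x - 751/51| = |1399*51 - 751*95|/(95*51) = 4/4845.
Cross-multiplying, 4*1045 = 4180 < 4845 = 1*4845, so 4/4845 is smaller: the intermediate fraction 751/51 is closer to x than 162/11.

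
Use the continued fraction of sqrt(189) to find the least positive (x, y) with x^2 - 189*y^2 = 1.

First expand sqrt(189) as a continued fraction. With x_i = (sqrt(189) + m_i)/d_i and (m_0, d_0) = (0, 1): a_0 = floor(sqrt(189)) = 13, since 13^2 = 169 <= 189 < 196 = 14^2.
Iterate m_{i+1} = d_i*a_i - m_i, d_{i+1} = (189 - m_{i+1}^2)/d_i, a_{i+1} = floor((a_0 + m_{i+1})/d_{i+1}):
  m_1 = 1*13 - 0 = 13, d_1 = (189 - 13^2)/1 = 20/1 = 20, a_1 = floor((13 + 13)/20) = 1.
  m_2 = 20*1 - 13 = 7, d_2 = (189 - 7^2)/20 = 140/20 = 7, a_2 = floor((13 + 7)/7) = 2.
  m_3 = 7*2 - 7 = 7, d_3 = (189 - 7^2)/7 = 140/7 = 20, a_3 = floor((13 + 7)/20) = 1.
  m_4 = 20*1 - 7 = 13, d_4 = (189 - 13^2)/20 = 20/20 = 1, a_4 = floor((13 + 13)/1) = 26.
  m_5 = 1*26 - 13 = 13, d_5 = (189 - 13^2)/1 = 20/1 = 20: (m_5, d_5) = (m_1, d_1) = (13, 20), so from here the quotients repeat a_1, ..., a_4; the period length is 4.
So sqrt(189) = [13; (1, 2, 1, 26)] with period length k = 4.
k is even, so the fundamental solution of x^2 - 189y^2 = 1 is (p_{k-1}, q_{k-1}) = (p_3, q_3); compute convergents through index 3.
Convergents (p_i = a_i*p_{i-1} + p_{i-2}, q_i = a_i*q_{i-1} + q_{i-2} with p_{-2}=0, p_{-1}=1, q_{-2}=1, q_{-1}=0):
  i=0: a_0=13, p_0 = 13*1 + 0 = 13, q_0 = 13*0 + 1 = 1.
  i=1: a_1=1, p_1 = 1*13 + 1 = 14, q_1 = 1*1 + 0 = 1.
  i=2: a_2=2, p_2 = 2*14 + 13 = 41, q_2 = 2*1 + 1 = 3.
  i=3: a_3=1, p_3 = 1*41 + 14 = 55, q_3 = 1*3 + 1 = 4.
Check: 55^2 - 189*4^2 = 3025 - 3024 = 1, so (x, y) = (55, 4) solves the equation, and by the theorem it is the least positive solution.

(x, y) = (55, 4)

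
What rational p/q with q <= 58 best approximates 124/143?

13/15

Expand x = 124/143 as a continued fraction with the Euclidean algorithm:
  124 = 0*143 + 124, so a_0 = 0.
  143 = 1*124 + 19, so a_1 = 1.
  124 = 6*19 + 10, so a_2 = 6.
  19 = 1*10 + 9, so a_3 = 1.
  10 = 1*9 + 1, so a_4 = 1.
  9 = 9*1 + 0, so a_5 = 9.
so x = [0; 1, 6, 1, 1, 9].
Convergents (p_i = a_i*p_{i-1} + p_{i-2}, q_i = a_i*q_{i-1} + q_{i-2} with p_{-2}=0, p_{-1}=1, q_{-2}=1, q_{-1}=0), until the denominator exceeds 58:
  i=0: a_0=0, p_0 = 0*1 + 0 = 0, q_0 = 0*0 + 1 = 1.
  i=1: a_1=1, p_1 = 1*0 + 1 = 1, q_1 = 1*1 + 0 = 1.
  i=2: a_2=6, p_2 = 6*1 + 0 = 6, q_2 = 6*1 + 1 = 7.
  i=3: a_3=1, p_3 = 1*6 + 1 = 7, q_3 = 1*7 + 1 = 8.
  i=4: a_4=1, p_4 = 1*7 + 6 = 13, q_4 = 1*8 + 7 = 15.
  i=5: a_5=9, p_5 = 9*13 + 7 = 124, q_5 = 9*15 + 8 = 143.
q_5 = 143 > 58, so the last convergent with denominator <= 58 is p_4/q_4 = 13/15.
The closest fraction with denominator <= 58 is either p_4/q_4 or the intermediate fraction (k*p_4 + p_3)/(k*q_4 + q_3) with the largest k >= 1 whose denominator stays <= 58; these approach x as k grows, and every other convergent or intermediate fraction in range is farther away.
Largest k: floor((58 - q_3)/q_4) = floor((58 - 8)/15) = 3.
That gives (3*13 + 7)/(3*15 + 8) = 46/53.
Compare the errors: |x - 13/15| = |124*15 - 13*143|/(143*15) = 1/2145, and |x - 46/53| = |124*53 - 46*143|/(143*53) = 6/7579.
Cross-multiplying, 1*7579 = 7579 < 12870 = 6*2145, so 1/2145 is smaller: the convergent 13/15 is closer to x than 46/53.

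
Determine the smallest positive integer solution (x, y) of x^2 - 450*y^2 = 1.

First expand sqrt(450) as a continued fraction. With x_i = (sqrt(450) + m_i)/d_i and (m_0, d_0) = (0, 1): a_0 = floor(sqrt(450)) = 21, since 21^2 = 441 <= 450 < 484 = 22^2.
Iterate m_{i+1} = d_i*a_i - m_i, d_{i+1} = (450 - m_{i+1}^2)/d_i, a_{i+1} = floor((a_0 + m_{i+1})/d_{i+1}):
  m_1 = 1*21 - 0 = 21, d_1 = (450 - 21^2)/1 = 9/1 = 9, a_1 = floor((21 + 21)/9) = 4.
  m_2 = 9*4 - 21 = 15, d_2 = (450 - 15^2)/9 = 225/9 = 25, a_2 = floor((21 + 15)/25) = 1.
  m_3 = 25*1 - 15 = 10, d_3 = (450 - 10^2)/25 = 350/25 = 14, a_3 = floor((21 + 10)/14) = 2.
  m_4 = 14*2 - 10 = 18, d_4 = (450 - 18^2)/14 = 126/14 = 9, a_4 = floor((21 + 18)/9) = 4.
  m_5 = 9*4 - 18 = 18, d_5 = (450 - 18^2)/9 = 126/9 = 14, a_5 = floor((21 + 18)/14) = 2.
  m_6 = 14*2 - 18 = 10, d_6 = (450 - 10^2)/14 = 350/14 = 25, a_6 = floor((21 + 10)/25) = 1.
  m_7 = 25*1 - 10 = 15, d_7 = (450 - 15^2)/25 = 225/25 = 9, a_7 = floor((21 + 15)/9) = 4.
  m_8 = 9*4 - 15 = 21, d_8 = (450 - 21^2)/9 = 9/9 = 1, a_8 = floor((21 + 21)/1) = 42.
  m_9 = 1*42 - 21 = 21, d_9 = (450 - 21^2)/1 = 9/1 = 9: (m_9, d_9) = (m_1, d_1) = (21, 9), so from here the quotients repeat a_1, ..., a_8; the period length is 8.
So sqrt(450) = [21; (4, 1, 2, 4, 2, 1, 4, 42)] with period length k = 8.
k is even, so the fundamental solution of x^2 - 450y^2 = 1 is (p_{k-1}, q_{k-1}) = (p_7, q_7); compute convergents through index 7.
Convergents (p_i = a_i*p_{i-1} + p_{i-2}, q_i = a_i*q_{i-1} + q_{i-2} with p_{-2}=0, p_{-1}=1, q_{-2}=1, q_{-1}=0):
  i=0: a_0=21, p_0 = 21*1 + 0 = 21, q_0 = 21*0 + 1 = 1.
  i=1: a_1=4, p_1 = 4*21 + 1 = 85, q_1 = 4*1 + 0 = 4.
  i=2: a_2=1, p_2 = 1*85 + 21 = 106, q_2 = 1*4 + 1 = 5.
  i=3: a_3=2, p_3 = 2*106 + 85 = 297, q_3 = 2*5 + 4 = 14.
  i=4: a_4=4, p_4 = 4*297 + 106 = 1294, q_4 = 4*14 + 5 = 61.
  i=5: a_5=2, p_5 = 2*1294 + 297 = 2885, q_5 = 2*61 + 14 = 136.
  i=6: a_6=1, p_6 = 1*2885 + 1294 = 4179, q_6 = 1*136 + 61 = 197.
  i=7: a_7=4, p_7 = 4*4179 + 2885 = 19601, q_7 = 4*197 + 136 = 924.
Check: 19601^2 - 450*924^2 = 384199201 - 384199200 = 1, so (x, y) = (19601, 924) solves the equation, and by the theorem it is the least positive solution.

(x, y) = (19601, 924)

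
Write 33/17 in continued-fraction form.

Run the Euclidean algorithm on 33 and 17; the successive quotients are the partial quotients a_0, a_1, ... (each step inverts the fractional part left over by the previous one):
  33 = 1*17 + 16, so a_0 = 1.
  17 = 1*16 + 1, so a_1 = 1.
  16 = 16*1 + 0, so a_2 = 16.
The remainder reaches 0 after 3 divisions, so the expansion has 3 partial quotients, read off in order.

[1; 1, 16]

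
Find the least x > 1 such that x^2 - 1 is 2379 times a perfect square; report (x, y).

First expand sqrt(2379) as a continued fraction. With x_i = (sqrt(2379) + m_i)/d_i and (m_0, d_0) = (0, 1): a_0 = floor(sqrt(2379)) = 48, since 48^2 = 2304 <= 2379 < 2401 = 49^2.
Iterate m_{i+1} = d_i*a_i - m_i, d_{i+1} = (2379 - m_{i+1}^2)/d_i, a_{i+1} = floor((a_0 + m_{i+1})/d_{i+1}):
  m_1 = 1*48 - 0 = 48, d_1 = (2379 - 48^2)/1 = 75/1 = 75, a_1 = floor((48 + 48)/75) = 1.
  m_2 = 75*1 - 48 = 27, d_2 = (2379 - 27^2)/75 = 1650/75 = 22, a_2 = floor((48 + 27)/22) = 3.
  m_3 = 22*3 - 27 = 39, d_3 = (2379 - 39^2)/22 = 858/22 = 39, a_3 = floor((48 + 39)/39) = 2.
  m_4 = 39*2 - 39 = 39, d_4 = (2379 - 39^2)/39 = 858/39 = 22, a_4 = floor((48 + 39)/22) = 3.
  m_5 = 22*3 - 39 = 27, d_5 = (2379 - 27^2)/22 = 1650/22 = 75, a_5 = floor((48 + 27)/75) = 1.
  m_6 = 75*1 - 27 = 48, d_6 = (2379 - 48^2)/75 = 75/75 = 1, a_6 = floor((48 + 48)/1) = 96.
  m_7 = 1*96 - 48 = 48, d_7 = (2379 - 48^2)/1 = 75/1 = 75: (m_7, d_7) = (m_1, d_1) = (48, 75), so from here the quotients repeat a_1, ..., a_6; the period length is 6.
So sqrt(2379) = [48; (1, 3, 2, 3, 1, 96)] with period length k = 6.
k is even, so the fundamental solution of x^2 - 2379y^2 = 1 is (p_{k-1}, q_{k-1}) = (p_5, q_5); compute convergents through index 5.
Convergents (p_i = a_i*p_{i-1} + p_{i-2}, q_i = a_i*q_{i-1} + q_{i-2} with p_{-2}=0, p_{-1}=1, q_{-2}=1, q_{-1}=0):
  i=0: a_0=48, p_0 = 48*1 + 0 = 48, q_0 = 48*0 + 1 = 1.
  i=1: a_1=1, p_1 = 1*48 + 1 = 49, q_1 = 1*1 + 0 = 1.
  i=2: a_2=3, p_2 = 3*49 + 48 = 195, q_2 = 3*1 + 1 = 4.
  i=3: a_3=2, p_3 = 2*195 + 49 = 439, q_3 = 2*4 + 1 = 9.
  i=4: a_4=3, p_4 = 3*439 + 195 = 1512, q_4 = 3*9 + 4 = 31.
  i=5: a_5=1, p_5 = 1*1512 + 439 = 1951, q_5 = 1*31 + 9 = 40.
Check: 1951^2 - 2379*40^2 = 3806401 - 3806400 = 1, so (x, y) = (1951, 40) solves the equation, and by the theorem it is the least positive solution.

(x, y) = (1951, 40)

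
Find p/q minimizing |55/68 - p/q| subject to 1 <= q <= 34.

Expand x = 55/68 as a continued fraction with the Euclidean algorithm:
  55 = 0*68 + 55, so a_0 = 0.
  68 = 1*55 + 13, so a_1 = 1.
  55 = 4*13 + 3, so a_2 = 4.
  13 = 4*3 + 1, so a_3 = 4.
  3 = 3*1 + 0, so a_4 = 3.
so x = [0; 1, 4, 4, 3].
Convergents (p_i = a_i*p_{i-1} + p_{i-2}, q_i = a_i*q_{i-1} + q_{i-2} with p_{-2}=0, p_{-1}=1, q_{-2}=1, q_{-1}=0), until the denominator exceeds 34:
  i=0: a_0=0, p_0 = 0*1 + 0 = 0, q_0 = 0*0 + 1 = 1.
  i=1: a_1=1, p_1 = 1*0 + 1 = 1, q_1 = 1*1 + 0 = 1.
  i=2: a_2=4, p_2 = 4*1 + 0 = 4, q_2 = 4*1 + 1 = 5.
  i=3: a_3=4, p_3 = 4*4 + 1 = 17, q_3 = 4*5 + 1 = 21.
  i=4: a_4=3, p_4 = 3*17 + 4 = 55, q_4 = 3*21 + 5 = 68.
q_4 = 68 > 34, so the last convergent with denominator <= 34 is p_3/q_3 = 17/21.
The closest fraction with denominator <= 34 is either p_3/q_3 or the intermediate fraction (k*p_3 + p_2)/(k*q_3 + q_2) with the largest k >= 1 whose denominator stays <= 34; these approach x as k grows, and every other convergent or intermediate fraction in range is farther away.
Largest k: floor((34 - q_2)/q_3) = floor((34 - 5)/21) = 1.
That gives (1*17 + 4)/(1*21 + 5) = 21/26.
Compare the errors: |x - 17/21| = |55*21 - 17*68|/(68*21) = 1/1428, and |x - 21/26| = |55*26 - 21*68|/(68*26) = 2/1768.
Cross-multiplying, 1*1768 = 1768 < 2856 = 2*1428, so 1/1428 is smaller: the convergent 17/21 is closer to x than 21/26.

17/21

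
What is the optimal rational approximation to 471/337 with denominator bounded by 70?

Expand x = 471/337 as a continued fraction with the Euclidean algorithm:
  471 = 1*337 + 134, so a_0 = 1.
  337 = 2*134 + 69, so a_1 = 2.
  134 = 1*69 + 65, so a_2 = 1.
  69 = 1*65 + 4, so a_3 = 1.
  65 = 16*4 + 1, so a_4 = 16.
  4 = 4*1 + 0, so a_5 = 4.
so x = [1; 2, 1, 1, 16, 4].
Convergents (p_i = a_i*p_{i-1} + p_{i-2}, q_i = a_i*q_{i-1} + q_{i-2} with p_{-2}=0, p_{-1}=1, q_{-2}=1, q_{-1}=0), until the denominator exceeds 70:
  i=0: a_0=1, p_0 = 1*1 + 0 = 1, q_0 = 1*0 + 1 = 1.
  i=1: a_1=2, p_1 = 2*1 + 1 = 3, q_1 = 2*1 + 0 = 2.
  i=2: a_2=1, p_2 = 1*3 + 1 = 4, q_2 = 1*2 + 1 = 3.
  i=3: a_3=1, p_3 = 1*4 + 3 = 7, q_3 = 1*3 + 2 = 5.
  i=4: a_4=16, p_4 = 16*7 + 4 = 116, q_4 = 16*5 + 3 = 83.
q_4 = 83 > 70, so the last convergent with denominator <= 70 is p_3/q_3 = 7/5.
The closest fraction with denominator <= 70 is either p_3/q_3 or the intermediate fraction (k*p_3 + p_2)/(k*q_3 + q_2) with the largest k >= 1 whose denominator stays <= 70; these approach x as k grows, and every other convergent or intermediate fraction in range is farther away.
Largest k: floor((70 - q_2)/q_3) = floor((70 - 3)/5) = 13.
That gives (13*7 + 4)/(13*5 + 3) = 95/68.
Compare the errors: |x - 7/5| = |471*5 - 7*337|/(337*5) = 4/1685, and |x - 95/68| = |471*68 - 95*337|/(337*68) = 13/22916.
Cross-multiplying, 13*1685 = 21905 < 91664 = 4*22916, so 13/22916 is smaller: the intermediate fraction 95/68 is closer to x than 7/5.

95/68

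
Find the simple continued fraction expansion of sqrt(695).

Write x_i = (sqrt(695) + m_i)/d_i with (m_0, d_0) = (0, 1). a_0 = floor(sqrt(695)) = 26, since 26^2 = 676 <= 695 < 729 = 27^2.
Iterate m_{i+1} = d_i*a_i - m_i, d_{i+1} = (695 - m_{i+1}^2)/d_i, a_{i+1} = floor((a_0 + m_{i+1})/d_{i+1}):
  m_1 = 1*26 - 0 = 26, d_1 = (695 - 26^2)/1 = 19/1 = 19, a_1 = floor((26 + 26)/19) = 2.
  m_2 = 19*2 - 26 = 12, d_2 = (695 - 12^2)/19 = 551/19 = 29, a_2 = floor((26 + 12)/29) = 1.
  m_3 = 29*1 - 12 = 17, d_3 = (695 - 17^2)/29 = 406/29 = 14, a_3 = floor((26 + 17)/14) = 3.
  m_4 = 14*3 - 17 = 25, d_4 = (695 - 25^2)/14 = 70/14 = 5, a_4 = floor((26 + 25)/5) = 10.
  m_5 = 5*10 - 25 = 25, d_5 = (695 - 25^2)/5 = 70/5 = 14, a_5 = floor((26 + 25)/14) = 3.
  m_6 = 14*3 - 25 = 17, d_6 = (695 - 17^2)/14 = 406/14 = 29, a_6 = floor((26 + 17)/29) = 1.
  m_7 = 29*1 - 17 = 12, d_7 = (695 - 12^2)/29 = 551/29 = 19, a_7 = floor((26 + 12)/19) = 2.
  m_8 = 19*2 - 12 = 26, d_8 = (695 - 26^2)/19 = 19/19 = 1, a_8 = floor((26 + 26)/1) = 52.
  m_9 = 1*52 - 26 = 26, d_9 = (695 - 26^2)/1 = 19/1 = 19: (m_9, d_9) = (m_1, d_1) = (26, 19), so from here the quotients repeat a_1, ..., a_8; the period length is 8.
Hence the expansion of sqrt(695) is a_0 = 26 followed by the repeating block 2, 1, 3, 10, 3, 1, 2, 52 (period 8).

[26; (2, 1, 3, 10, 3, 1, 2, 52)]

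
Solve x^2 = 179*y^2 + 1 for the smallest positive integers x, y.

First expand sqrt(179) as a continued fraction. With x_i = (sqrt(179) + m_i)/d_i and (m_0, d_0) = (0, 1): a_0 = floor(sqrt(179)) = 13, since 13^2 = 169 <= 179 < 196 = 14^2.
Iterate m_{i+1} = d_i*a_i - m_i, d_{i+1} = (179 - m_{i+1}^2)/d_i, a_{i+1} = floor((a_0 + m_{i+1})/d_{i+1}):
  m_1 = 1*13 - 0 = 13, d_1 = (179 - 13^2)/1 = 10/1 = 10, a_1 = floor((13 + 13)/10) = 2.
  m_2 = 10*2 - 13 = 7, d_2 = (179 - 7^2)/10 = 130/10 = 13, a_2 = floor((13 + 7)/13) = 1.
  m_3 = 13*1 - 7 = 6, d_3 = (179 - 6^2)/13 = 143/13 = 11, a_3 = floor((13 + 6)/11) = 1.
  m_4 = 11*1 - 6 = 5, d_4 = (179 - 5^2)/11 = 154/11 = 14, a_4 = floor((13 + 5)/14) = 1.
  m_5 = 14*1 - 5 = 9, d_5 = (179 - 9^2)/14 = 98/14 = 7, a_5 = floor((13 + 9)/7) = 3.
  m_6 = 7*3 - 9 = 12, d_6 = (179 - 12^2)/7 = 35/7 = 5, a_6 = floor((13 + 12)/5) = 5.
  m_7 = 5*5 - 12 = 13, d_7 = (179 - 13^2)/5 = 10/5 = 2, a_7 = floor((13 + 13)/2) = 13.
  m_8 = 2*13 - 13 = 13, d_8 = (179 - 13^2)/2 = 10/2 = 5, a_8 = floor((13 + 13)/5) = 5.
  m_9 = 5*5 - 13 = 12, d_9 = (179 - 12^2)/5 = 35/5 = 7, a_9 = floor((13 + 12)/7) = 3.
  m_10 = 7*3 - 12 = 9, d_10 = (179 - 9^2)/7 = 98/7 = 14, a_10 = floor((13 + 9)/14) = 1.
  m_11 = 14*1 - 9 = 5, d_11 = (179 - 5^2)/14 = 154/14 = 11, a_11 = floor((13 + 5)/11) = 1.
  m_12 = 11*1 - 5 = 6, d_12 = (179 - 6^2)/11 = 143/11 = 13, a_12 = floor((13 + 6)/13) = 1.
  m_13 = 13*1 - 6 = 7, d_13 = (179 - 7^2)/13 = 130/13 = 10, a_13 = floor((13 + 7)/10) = 2.
  m_14 = 10*2 - 7 = 13, d_14 = (179 - 13^2)/10 = 10/10 = 1, a_14 = floor((13 + 13)/1) = 26.
  m_15 = 1*26 - 13 = 13, d_15 = (179 - 13^2)/1 = 10/1 = 10: (m_15, d_15) = (m_1, d_1) = (13, 10), so from here the quotients repeat a_1, ..., a_14; the period length is 14.
So sqrt(179) = [13; (2, 1, 1, 1, 3, 5, 13, 5, 3, 1, 1, 1, 2, 26)] with period length k = 14.
k is even, so the fundamental solution of x^2 - 179y^2 = 1 is (p_{k-1}, q_{k-1}) = (p_13, q_13); compute convergents through index 13.
Convergents (p_i = a_i*p_{i-1} + p_{i-2}, q_i = a_i*q_{i-1} + q_{i-2} with p_{-2}=0, p_{-1}=1, q_{-2}=1, q_{-1}=0):
  i=0: a_0=13, p_0 = 13*1 + 0 = 13, q_0 = 13*0 + 1 = 1.
  i=1: a_1=2, p_1 = 2*13 + 1 = 27, q_1 = 2*1 + 0 = 2.
  i=2: a_2=1, p_2 = 1*27 + 13 = 40, q_2 = 1*2 + 1 = 3.
  i=3: a_3=1, p_3 = 1*40 + 27 = 67, q_3 = 1*3 + 2 = 5.
  i=4: a_4=1, p_4 = 1*67 + 40 = 107, q_4 = 1*5 + 3 = 8.
  i=5: a_5=3, p_5 = 3*107 + 67 = 388, q_5 = 3*8 + 5 = 29.
  i=6: a_6=5, p_6 = 5*388 + 107 = 2047, q_6 = 5*29 + 8 = 153.
  i=7: a_7=13, p_7 = 13*2047 + 388 = 26999, q_7 = 13*153 + 29 = 2018.
  i=8: a_8=5, p_8 = 5*26999 + 2047 = 137042, q_8 = 5*2018 + 153 = 10243.
  i=9: a_9=3, p_9 = 3*137042 + 26999 = 438125, q_9 = 3*10243 + 2018 = 32747.
  i=10: a_10=1, p_10 = 1*438125 + 137042 = 575167, q_10 = 1*32747 + 10243 = 42990.
  i=11: a_11=1, p_11 = 1*575167 + 438125 = 1013292, q_11 = 1*42990 + 32747 = 75737.
  i=12: a_12=1, p_12 = 1*1013292 + 575167 = 1588459, q_12 = 1*75737 + 42990 = 118727.
  i=13: a_13=2, p_13 = 2*1588459 + 1013292 = 4190210, q_13 = 2*118727 + 75737 = 313191.
Check: 4190210^2 - 179*313191^2 = 17557859844100 - 17557859844099 = 1, so (x, y) = (4190210, 313191) solves the equation, and by the theorem it is the least positive solution.

(x, y) = (4190210, 313191)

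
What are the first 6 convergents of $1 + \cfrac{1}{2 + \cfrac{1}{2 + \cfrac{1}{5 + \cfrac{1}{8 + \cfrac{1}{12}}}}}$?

Using the convergent recurrence p_i = a_i*p_{i-1} + p_{i-2}, q_i = a_i*q_{i-1} + q_{i-2} with p_{-2}=0, p_{-1}=1, q_{-2}=1, q_{-1}=0:
  i=0: a_0=1, p_0 = 1*1 + 0 = 1, q_0 = 1*0 + 1 = 1.
  i=1: a_1=2, p_1 = 2*1 + 1 = 3, q_1 = 2*1 + 0 = 2.
  i=2: a_2=2, p_2 = 2*3 + 1 = 7, q_2 = 2*2 + 1 = 5.
  i=3: a_3=5, p_3 = 5*7 + 3 = 38, q_3 = 5*5 + 2 = 27.
  i=4: a_4=8, p_4 = 8*38 + 7 = 311, q_4 = 8*27 + 5 = 221.
  i=5: a_5=12, p_5 = 12*311 + 38 = 3770, q_5 = 12*221 + 27 = 2679.

1/1, 3/2, 7/5, 38/27, 311/221, 3770/2679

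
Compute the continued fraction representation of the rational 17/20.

Run the Euclidean algorithm on 17 and 20; the successive quotients are the partial quotients a_0, a_1, ... (each step inverts the fractional part left over by the previous one):
  17 = 0*20 + 17, so a_0 = 0.
  20 = 1*17 + 3, so a_1 = 1.
  17 = 5*3 + 2, so a_2 = 5.
  3 = 1*2 + 1, so a_3 = 1.
  2 = 2*1 + 0, so a_4 = 2.
The remainder reaches 0 after 5 divisions, so the expansion has 5 partial quotients, read off in order.

[0; 1, 5, 1, 2]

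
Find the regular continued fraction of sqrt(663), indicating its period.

[25; (1, 2, 1, 50)]

Write x_i = (sqrt(663) + m_i)/d_i with (m_0, d_0) = (0, 1). a_0 = floor(sqrt(663)) = 25, since 25^2 = 625 <= 663 < 676 = 26^2.
Iterate m_{i+1} = d_i*a_i - m_i, d_{i+1} = (663 - m_{i+1}^2)/d_i, a_{i+1} = floor((a_0 + m_{i+1})/d_{i+1}):
  m_1 = 1*25 - 0 = 25, d_1 = (663 - 25^2)/1 = 38/1 = 38, a_1 = floor((25 + 25)/38) = 1.
  m_2 = 38*1 - 25 = 13, d_2 = (663 - 13^2)/38 = 494/38 = 13, a_2 = floor((25 + 13)/13) = 2.
  m_3 = 13*2 - 13 = 13, d_3 = (663 - 13^2)/13 = 494/13 = 38, a_3 = floor((25 + 13)/38) = 1.
  m_4 = 38*1 - 13 = 25, d_4 = (663 - 25^2)/38 = 38/38 = 1, a_4 = floor((25 + 25)/1) = 50.
  m_5 = 1*50 - 25 = 25, d_5 = (663 - 25^2)/1 = 38/1 = 38: (m_5, d_5) = (m_1, d_1) = (25, 38), so from here the quotients repeat a_1, ..., a_4; the period length is 4.
Hence the expansion of sqrt(663) is a_0 = 25 followed by the repeating block 1, 2, 1, 50 (period 4).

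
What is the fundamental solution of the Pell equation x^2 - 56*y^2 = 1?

First expand sqrt(56) as a continued fraction. With x_i = (sqrt(56) + m_i)/d_i and (m_0, d_0) = (0, 1): a_0 = floor(sqrt(56)) = 7, since 7^2 = 49 <= 56 < 64 = 8^2.
Iterate m_{i+1} = d_i*a_i - m_i, d_{i+1} = (56 - m_{i+1}^2)/d_i, a_{i+1} = floor((a_0 + m_{i+1})/d_{i+1}):
  m_1 = 1*7 - 0 = 7, d_1 = (56 - 7^2)/1 = 7/1 = 7, a_1 = floor((7 + 7)/7) = 2.
  m_2 = 7*2 - 7 = 7, d_2 = (56 - 7^2)/7 = 7/7 = 1, a_2 = floor((7 + 7)/1) = 14.
  m_3 = 1*14 - 7 = 7, d_3 = (56 - 7^2)/1 = 7/1 = 7: (m_3, d_3) = (m_1, d_1) = (7, 7), so from here the quotients repeat a_1, a_2; the period length is 2.
So sqrt(56) = [7; (2, 14)] with period length k = 2.
k is even, so the fundamental solution of x^2 - 56y^2 = 1 is (p_{k-1}, q_{k-1}) = (p_1, q_1); compute convergents through index 1.
Convergents (p_i = a_i*p_{i-1} + p_{i-2}, q_i = a_i*q_{i-1} + q_{i-2} with p_{-2}=0, p_{-1}=1, q_{-2}=1, q_{-1}=0):
  i=0: a_0=7, p_0 = 7*1 + 0 = 7, q_0 = 7*0 + 1 = 1.
  i=1: a_1=2, p_1 = 2*7 + 1 = 15, q_1 = 2*1 + 0 = 2.
Check: 15^2 - 56*2^2 = 225 - 224 = 1, so (x, y) = (15, 2) solves the equation, and by the theorem it is the least positive solution.

(x, y) = (15, 2)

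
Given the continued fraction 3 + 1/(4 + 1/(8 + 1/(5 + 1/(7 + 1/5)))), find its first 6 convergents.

Using the convergent recurrence p_i = a_i*p_{i-1} + p_{i-2}, q_i = a_i*q_{i-1} + q_{i-2} with p_{-2}=0, p_{-1}=1, q_{-2}=1, q_{-1}=0:
  i=0: a_0=3, p_0 = 3*1 + 0 = 3, q_0 = 3*0 + 1 = 1.
  i=1: a_1=4, p_1 = 4*3 + 1 = 13, q_1 = 4*1 + 0 = 4.
  i=2: a_2=8, p_2 = 8*13 + 3 = 107, q_2 = 8*4 + 1 = 33.
  i=3: a_3=5, p_3 = 5*107 + 13 = 548, q_3 = 5*33 + 4 = 169.
  i=4: a_4=7, p_4 = 7*548 + 107 = 3943, q_4 = 7*169 + 33 = 1216.
  i=5: a_5=5, p_5 = 5*3943 + 548 = 20263, q_5 = 5*1216 + 169 = 6249.

3/1, 13/4, 107/33, 548/169, 3943/1216, 20263/6249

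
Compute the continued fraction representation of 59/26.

Run the Euclidean algorithm on 59 and 26; the successive quotients are the partial quotients a_0, a_1, ... (each step inverts the fractional part left over by the previous one):
  59 = 2*26 + 7, so a_0 = 2.
  26 = 3*7 + 5, so a_1 = 3.
  7 = 1*5 + 2, so a_2 = 1.
  5 = 2*2 + 1, so a_3 = 2.
  2 = 2*1 + 0, so a_4 = 2.
The remainder reaches 0 after 5 divisions, so the expansion has 5 partial quotients, read off in order.

[2; 3, 1, 2, 2]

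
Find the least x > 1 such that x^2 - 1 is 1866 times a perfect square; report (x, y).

First expand sqrt(1866) as a continued fraction. With x_i = (sqrt(1866) + m_i)/d_i and (m_0, d_0) = (0, 1): a_0 = floor(sqrt(1866)) = 43, since 43^2 = 1849 <= 1866 < 1936 = 44^2.
Iterate m_{i+1} = d_i*a_i - m_i, d_{i+1} = (1866 - m_{i+1}^2)/d_i, a_{i+1} = floor((a_0 + m_{i+1})/d_{i+1}):
  m_1 = 1*43 - 0 = 43, d_1 = (1866 - 43^2)/1 = 17/1 = 17, a_1 = floor((43 + 43)/17) = 5.
  m_2 = 17*5 - 43 = 42, d_2 = (1866 - 42^2)/17 = 102/17 = 6, a_2 = floor((43 + 42)/6) = 14.
  m_3 = 6*14 - 42 = 42, d_3 = (1866 - 42^2)/6 = 102/6 = 17, a_3 = floor((43 + 42)/17) = 5.
  m_4 = 17*5 - 42 = 43, d_4 = (1866 - 43^2)/17 = 17/17 = 1, a_4 = floor((43 + 43)/1) = 86.
  m_5 = 1*86 - 43 = 43, d_5 = (1866 - 43^2)/1 = 17/1 = 17: (m_5, d_5) = (m_1, d_1) = (43, 17), so from here the quotients repeat a_1, ..., a_4; the period length is 4.
So sqrt(1866) = [43; (5, 14, 5, 86)] with period length k = 4.
k is even, so the fundamental solution of x^2 - 1866y^2 = 1 is (p_{k-1}, q_{k-1}) = (p_3, q_3); compute convergents through index 3.
Convergents (p_i = a_i*p_{i-1} + p_{i-2}, q_i = a_i*q_{i-1} + q_{i-2} with p_{-2}=0, p_{-1}=1, q_{-2}=1, q_{-1}=0):
  i=0: a_0=43, p_0 = 43*1 + 0 = 43, q_0 = 43*0 + 1 = 1.
  i=1: a_1=5, p_1 = 5*43 + 1 = 216, q_1 = 5*1 + 0 = 5.
  i=2: a_2=14, p_2 = 14*216 + 43 = 3067, q_2 = 14*5 + 1 = 71.
  i=3: a_3=5, p_3 = 5*3067 + 216 = 15551, q_3 = 5*71 + 5 = 360.
Check: 15551^2 - 1866*360^2 = 241833601 - 241833600 = 1, so (x, y) = (15551, 360) solves the equation, and by the theorem it is the least positive solution.

(x, y) = (15551, 360)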